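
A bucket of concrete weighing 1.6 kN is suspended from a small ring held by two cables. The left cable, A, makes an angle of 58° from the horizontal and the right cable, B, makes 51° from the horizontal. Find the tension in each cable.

T_A = 1.065 kN, T_B = 0.8967 kN

ΣF_x = 0: −T_A·cos58° + T_B·cos51° = 0 → T_B = 0.84205·T_A.
ΣF_y = 0: T_A·sin58° + T_B·sin51° = 1.6.
Substitute: T_A·(0.848048 + 0.84205·0.777146) = 1.6 → T_A = 1.06493 ≈ 1.065 kN.
Then T_B = 0.84205 × 1.06493 = 0.8967 kN.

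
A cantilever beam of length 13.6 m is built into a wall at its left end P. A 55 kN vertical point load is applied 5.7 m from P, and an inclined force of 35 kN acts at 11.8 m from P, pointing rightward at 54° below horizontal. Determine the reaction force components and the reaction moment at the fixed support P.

P_x = -20.57 kN, P_y = 83.32 kN, M_P = 647.6 kN·m

ΣF_x = 0: P_x + 35·cos54° = 0 → P_x = -20.57 kN.
ΣF_y = 0: P_y − 55 − 35·sin54° = 0 → P_y = 83.32 kN.
ΣM about P: M_P − 55·5.7 − 35·sin54°·11.8 = 0 → M_P = 647.6 kN·m.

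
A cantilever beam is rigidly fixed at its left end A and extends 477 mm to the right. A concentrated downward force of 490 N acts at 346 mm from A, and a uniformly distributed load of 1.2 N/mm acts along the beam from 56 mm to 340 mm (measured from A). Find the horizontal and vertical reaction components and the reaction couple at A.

A_x = 0, A_y = 830.8 N, M_A = 237000 N·mm

Resultant of the distributed load: 1.2 × 284 = 340.8 N at 198 mm from A.
ΣF_x = 0: A_x = 0.
ΣF_y = 0: A_y − 490 − 1.2·284 = 0 → A_y = 830.8 N.
ΣM about A: M_A − 490·346 − (1.2·284)·198 = 0 → M_A = 237000 N·mm.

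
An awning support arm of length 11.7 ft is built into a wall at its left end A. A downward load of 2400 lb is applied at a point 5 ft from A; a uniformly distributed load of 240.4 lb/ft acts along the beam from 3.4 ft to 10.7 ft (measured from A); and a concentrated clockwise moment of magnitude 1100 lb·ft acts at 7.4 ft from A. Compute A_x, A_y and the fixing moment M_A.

A_x = 0, A_y = 4155 lb, M_A = 25470 lb·ft

Resultant of the distributed load: 240.4 × 7.3 = 1754.92 lb at 7.05 ft from A.
ΣF_x = 0: A_x = 0.
ΣF_y = 0: A_y − 2400 − 240.4·7.3 = 0 → A_y = 4155 lb.
ΣM about A: M_A − 2400·5 − (240.4·7.3)·7.05 − 1100 = 0 → M_A = 25470 lb·ft.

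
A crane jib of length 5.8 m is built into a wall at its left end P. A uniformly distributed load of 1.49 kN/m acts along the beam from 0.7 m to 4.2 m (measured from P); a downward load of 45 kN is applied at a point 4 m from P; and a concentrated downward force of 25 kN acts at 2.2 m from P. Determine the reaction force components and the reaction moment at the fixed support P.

P_x = 0, P_y = 75.22 kN, M_P = 247.8 kN·m

Resultant of the distributed load: 1.49 × 3.5 = 5.215 kN at 2.45 m from P.
ΣF_x = 0: P_x = 0.
ΣF_y = 0: P_y − 1.49·3.5 − 45 − 25 = 0 → P_y = 75.22 kN.
ΣM about P: M_P − (1.49·3.5)·2.45 − 45·4 − 25·2.2 = 0 → M_P = 247.8 kN·m.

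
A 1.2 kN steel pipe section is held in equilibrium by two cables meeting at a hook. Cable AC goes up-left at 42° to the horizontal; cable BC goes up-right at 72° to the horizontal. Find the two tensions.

ΣF_x = 0: −T_AC·cos42° + T_BC·cos72° = 0 → T_BC = 2.40487·T_AC.
ΣF_y = 0: T_AC·sin42° + T_BC·sin72° = 1.2.
Substitute: T_AC·(0.669131 + 2.40487·0.951057) = 1.2 → T_AC = 0.405913 ≈ 0.4059 kN.
Then T_BC = 2.40487 × 0.405913 = 0.9762 kN.

T_AC = 0.4059 kN, T_BC = 0.9762 kN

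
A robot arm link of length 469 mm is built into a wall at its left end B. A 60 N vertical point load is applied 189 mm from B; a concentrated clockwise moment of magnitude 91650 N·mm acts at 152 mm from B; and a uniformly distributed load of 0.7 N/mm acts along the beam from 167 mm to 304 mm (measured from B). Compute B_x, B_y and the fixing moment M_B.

B_x = 0, B_y = 155.9 N, M_B = 125600 N·mm

Resultant of the distributed load: 0.7 × 137 = 95.9 N at 235.5 mm from B.
ΣF_x = 0: B_x = 0.
ΣF_y = 0: B_y − 60 − 0.7·137 = 0 → B_y = 155.9 N.
ΣM about B: M_B − 60·189 − 91650 − (0.7·137)·235.5 = 0 → M_B = 125600 N·mm.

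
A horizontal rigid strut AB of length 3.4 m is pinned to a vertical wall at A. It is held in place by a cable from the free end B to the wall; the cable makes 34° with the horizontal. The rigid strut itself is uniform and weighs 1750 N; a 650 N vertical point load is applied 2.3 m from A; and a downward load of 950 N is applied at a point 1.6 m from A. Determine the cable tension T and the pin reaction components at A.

T = 3151 N, A_x = 2612 N, A_y = 1588 N

ΣM about A: T·sin34°·3.4 − 1750·1.7 − 650·2.3 − 950·1.6 = 0 → T = 5990/(3.4·0.559193) = 3150.55 ≈ 3151 N.
ΣF_x = 0: A_x − T·cos34° = 0 → A_x = 3150.55 × 0.829038 = 2612 N.
ΣF_y = 0: A_y + T·sin34° − 1750 − 650 − 950 = 0 → A_y = 3350 − 3150.55 × 0.559193 = 1588 N.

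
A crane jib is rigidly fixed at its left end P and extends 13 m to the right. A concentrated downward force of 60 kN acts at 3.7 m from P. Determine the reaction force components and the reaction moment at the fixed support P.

P_x = 0, P_y = 60.00 kN, M_P = 222.0 kN·m

ΣF_x = 0: P_x = 0.
ΣF_y = 0: P_y − 60 = 0 → P_y = 60.00 kN.
ΣM about P: M_P − 60·3.7 = 0 → M_P = 222.0 kN·m.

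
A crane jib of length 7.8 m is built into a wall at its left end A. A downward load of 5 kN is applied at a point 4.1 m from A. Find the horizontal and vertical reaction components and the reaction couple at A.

ΣF_x = 0: A_x = 0.
ΣF_y = 0: A_y − 5 = 0 → A_y = 5.000 kN.
ΣM about A: M_A − 5·4.1 = 0 → M_A = 20.50 kN·m.

A_x = 0, A_y = 5.000 kN, M_A = 20.50 kN·m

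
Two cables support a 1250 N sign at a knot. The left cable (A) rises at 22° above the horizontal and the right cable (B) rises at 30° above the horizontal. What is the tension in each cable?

ΣF_x = 0: −T_A·cos22° + T_B·cos30° = 0 → T_B = 1.07062·T_A.
ΣF_y = 0: T_A·sin22° + T_B·sin30° = 1250.
Substitute: T_A·(0.374607 + 1.07062·0.5) = 1250 → T_A = 1373.75 ≈ 1374 N.
Then T_B = 1.07062 × 1373.75 = 1471 N.

T_A = 1374 N, T_B = 1471 N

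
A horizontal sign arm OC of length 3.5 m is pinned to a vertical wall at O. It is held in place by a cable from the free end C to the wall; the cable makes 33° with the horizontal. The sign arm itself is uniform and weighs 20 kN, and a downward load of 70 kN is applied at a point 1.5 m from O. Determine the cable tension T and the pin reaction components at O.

ΣM about O: T·sin33°·3.5 − 20·1.75 − 70·1.5 = 0 → T = 140/(3.5·0.544639) = 73.4431 ≈ 73.44 kN.
ΣF_x = 0: O_x − T·cos33° = 0 → O_x = 73.4431 × 0.838671 = 61.59 kN.
ΣF_y = 0: O_y + T·sin33° − 20 − 70 = 0 → O_y = 90 − 73.4431 × 0.544639 = 50.00 kN.

T = 73.44 kN, O_x = 61.59 kN, O_y = 50.00 kN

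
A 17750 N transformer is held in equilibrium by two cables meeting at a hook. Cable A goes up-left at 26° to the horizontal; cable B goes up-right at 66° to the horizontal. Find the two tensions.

T_A = 7224 N, T_B = 15960 N

ΣF_x = 0: −T_A·cos26° + T_B·cos66° = 0 → T_B = 2.20977·T_A.
ΣF_y = 0: T_A·sin26° + T_B·sin66° = 17750.
Substitute: T_A·(0.438371 + 2.20977·0.913545) = 17750 → T_A = 7223.98 ≈ 7224 N.
Then T_B = 2.20977 × 7223.98 = 15960 N.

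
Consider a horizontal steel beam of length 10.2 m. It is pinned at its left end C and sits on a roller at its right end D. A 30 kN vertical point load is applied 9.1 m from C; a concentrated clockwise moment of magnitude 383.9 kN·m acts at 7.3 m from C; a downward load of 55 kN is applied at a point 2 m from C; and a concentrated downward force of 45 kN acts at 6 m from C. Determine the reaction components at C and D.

C_x = 0, C_y = 28.34 kN, D_y = 101.7 kN

Moments about C: D_y·10.2 − 30·9.1 − 383.9 − 55·2 − 45·6 = 0 → D_y = 1036.9/10.2 = 101.657 ≈ 101.7 kN.
ΣF_y = 0: C_y + 101.657 − 30 − 55 − 45 = 0 → C_y = 28.34 kN.
ΣF_x = 0: no horizontal applied forces, so C_x = 0.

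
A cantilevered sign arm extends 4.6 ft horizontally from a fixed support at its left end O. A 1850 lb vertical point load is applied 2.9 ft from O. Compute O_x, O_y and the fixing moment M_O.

ΣF_x = 0: O_x = 0.
ΣF_y = 0: O_y − 1850 = 0 → O_y = 1850 lb.
ΣM about O: M_O − 1850·2.9 = 0 → M_O = 5365 lb·ft.

O_x = 0, O_y = 1850 lb, M_O = 5365 lb·ft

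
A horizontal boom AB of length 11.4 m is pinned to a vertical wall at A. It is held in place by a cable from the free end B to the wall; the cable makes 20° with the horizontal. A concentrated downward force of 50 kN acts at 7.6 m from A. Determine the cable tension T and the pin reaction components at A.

T = 97.46 kN, A_x = 91.58 kN, A_y = 16.67 kN

ΣM about A: T·sin20°·11.4 − 50·7.6 = 0 → T = 380/(11.4·0.34202) = 97.4602 ≈ 97.46 kN.
ΣF_x = 0: A_x − T·cos20° = 0 → A_x = 97.4602 × 0.939693 = 91.58 kN.
ΣF_y = 0: A_y + T·sin20° − 50 = 0 → A_y = 50 − 97.4602 × 0.34202 = 16.67 kN.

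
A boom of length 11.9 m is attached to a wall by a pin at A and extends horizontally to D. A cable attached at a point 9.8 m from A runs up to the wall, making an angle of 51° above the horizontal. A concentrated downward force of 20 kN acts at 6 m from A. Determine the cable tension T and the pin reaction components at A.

T = 15.76 kN, A_x = 9.916 kN, A_y = 7.755 kN

ΣM about A: T·sin51°·9.8 − 20·6 = 0 → T = 120/(9.8·0.777146) = 15.7562 ≈ 15.76 kN.
ΣF_x = 0: A_x − T·cos51° = 0 → A_x = 15.7562 × 0.62932 = 9.916 kN.
ΣF_y = 0: A_y + T·sin51° − 20 = 0 → A_y = 20 − 15.7562 × 0.777146 = 7.755 kN.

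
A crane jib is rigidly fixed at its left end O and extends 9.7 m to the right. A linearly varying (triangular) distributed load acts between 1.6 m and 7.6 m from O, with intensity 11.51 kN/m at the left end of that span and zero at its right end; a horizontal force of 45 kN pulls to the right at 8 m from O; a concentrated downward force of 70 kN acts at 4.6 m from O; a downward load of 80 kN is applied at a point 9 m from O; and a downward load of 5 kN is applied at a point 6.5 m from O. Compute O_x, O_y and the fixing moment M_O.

O_x = -45.00 kN, O_y = 189.5 kN, M_O = 1199 kN·m

Resultant of the triangular load: ½ × 11.51 × 6 = 34.53 kN, acting at 3.6 m from O (one-third of the span from the peak).
ΣF_x = 0: O_x + 45 = 0 → O_x = -45.00 kN.
ΣF_y = 0: O_y − ½·11.51·6 − 70 − 80 − 5 = 0 → O_y = 189.5 kN.
ΣM about O: M_O − (½·11.51·6)·3.6 − 70·4.6 − 80·9 − 5·6.5 = 0 → M_O = 1199 kN·m.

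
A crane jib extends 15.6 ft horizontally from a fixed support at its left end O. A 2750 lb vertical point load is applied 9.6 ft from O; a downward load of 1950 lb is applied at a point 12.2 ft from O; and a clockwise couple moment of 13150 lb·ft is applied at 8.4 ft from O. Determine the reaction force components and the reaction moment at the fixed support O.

O_x = 0, O_y = 4700 lb, M_O = 63340 lb·ft

ΣF_x = 0: O_x = 0.
ΣF_y = 0: O_y − 2750 − 1950 = 0 → O_y = 4700 lb.
ΣM about O: M_O − 2750·9.6 − 1950·12.2 − 13150 = 0 → M_O = 63340 lb·ft.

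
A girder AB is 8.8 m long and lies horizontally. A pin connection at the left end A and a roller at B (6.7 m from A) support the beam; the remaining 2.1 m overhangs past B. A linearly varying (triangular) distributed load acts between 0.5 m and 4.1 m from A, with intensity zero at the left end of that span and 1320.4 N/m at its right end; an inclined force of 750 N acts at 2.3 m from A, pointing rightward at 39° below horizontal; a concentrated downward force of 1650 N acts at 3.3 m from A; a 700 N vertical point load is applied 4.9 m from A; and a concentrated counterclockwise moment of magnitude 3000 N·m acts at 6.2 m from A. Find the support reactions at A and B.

A_x = -582.9 N, A_y = 3131 N, B_y = 2068 N

Resultant of the triangular load: ½ × 1320.4 × 3.6 = 2376.72 N, acting at 2.9 m from A (one-third of the span from the peak).
Taking moments about A: B_y·6.7 − (½·1320.4·3.6)·2.9 − 750·sin39°·2.3 − 1650·3.3 − 700·4.9 + 3000 = 0 → B_y = 13853.1/6.7 = 2067.63 ≈ 2068 N.
ΣF_y = 0: A_y + 2067.63 − ½·1320.4·3.6 − 750·sin39° − 1650 − 700 = 0 → A_y = 3131 N.
ΣF_x = 0: A_x + 750·cos39° = 0 → A_x = -582.9 N.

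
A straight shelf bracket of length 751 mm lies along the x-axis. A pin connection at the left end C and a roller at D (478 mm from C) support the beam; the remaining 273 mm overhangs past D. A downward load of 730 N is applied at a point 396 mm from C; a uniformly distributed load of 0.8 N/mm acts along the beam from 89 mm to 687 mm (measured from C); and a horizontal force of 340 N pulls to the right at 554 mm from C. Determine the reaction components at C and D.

C_x = -340.0 N, C_y = 215.3 N, D_y = 993.1 N

Resultant of the distributed load: 0.8 × 598 = 478.4 N at 388 mm from C.
Moments about C: D_y·478 − 730·396 − (0.8·598)·388 = 0 → D_y = 474699.2/478 = 993.095 ≈ 993.1 N.
ΣF_y = 0: C_y + 993.095 − 730 − 0.8·598 = 0 → C_y = 215.3 N.
ΣF_x = 0: C_x + 340 = 0 → C_x = -340.0 N.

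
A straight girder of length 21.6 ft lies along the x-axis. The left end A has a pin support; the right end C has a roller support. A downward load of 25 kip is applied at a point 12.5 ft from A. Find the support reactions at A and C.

A_x = 0, A_y = 10.53 kip, C_y = 14.47 kip

ΣM about A: C_y·21.6 − 25·12.5 = 0 → C_y = 312.5/21.6 = 14.4676 ≈ 14.47 kip.
ΣF_y = 0: A_y + 14.4676 − 25 = 0 → A_y = 10.53 kip.
ΣF_x = 0: no horizontal applied forces, so A_x = 0.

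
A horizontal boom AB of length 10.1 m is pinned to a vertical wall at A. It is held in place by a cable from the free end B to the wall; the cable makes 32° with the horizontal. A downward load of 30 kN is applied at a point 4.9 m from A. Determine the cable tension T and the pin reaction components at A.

ΣM about A: T·sin32°·10.1 − 30·4.9 = 0 → T = 147/(10.1·0.529919) = 27.4654 ≈ 27.47 kN.
ΣF_x = 0: A_x − T·cos32° = 0 → A_x = 27.4654 × 0.848048 = 23.29 kN.
ΣF_y = 0: A_y + T·sin32° − 30 = 0 → A_y = 30 − 27.4654 × 0.529919 = 15.45 kN.

T = 27.47 kN, A_x = 23.29 kN, A_y = 15.45 kN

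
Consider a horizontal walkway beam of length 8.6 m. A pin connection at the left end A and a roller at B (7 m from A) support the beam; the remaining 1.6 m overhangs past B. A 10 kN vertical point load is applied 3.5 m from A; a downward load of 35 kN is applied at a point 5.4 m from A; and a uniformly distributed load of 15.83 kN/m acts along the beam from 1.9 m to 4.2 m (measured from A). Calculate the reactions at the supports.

A_x = 0, A_y = 33.55 kN, B_y = 47.86 kN

Resultant of the distributed load: 15.83 × 2.3 = 36.409 kN at 3.05 m from A.
Moments about A: B_y·7 − 10·3.5 − 35·5.4 − (15.83·2.3)·3.05 = 0 → B_y = 335.04745/7 = 47.8639 ≈ 47.86 kN.
ΣF_y = 0: A_y + 47.8639 − 10 − 35 − 15.83·2.3 = 0 → A_y = 33.55 kN.
ΣF_x = 0: no horizontal applied forces, so A_x = 0.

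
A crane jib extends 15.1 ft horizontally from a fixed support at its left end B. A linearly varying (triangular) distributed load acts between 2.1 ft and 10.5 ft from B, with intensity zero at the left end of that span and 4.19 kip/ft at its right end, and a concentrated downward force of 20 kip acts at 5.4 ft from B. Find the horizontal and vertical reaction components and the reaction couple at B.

Resultant of the triangular load: ½ × 4.19 × 8.4 = 17.598 kip, acting at 7.7 ft from B (one-third of the span from the peak).
ΣF_x = 0: B_x = 0.
ΣF_y = 0: B_y − ½·4.19·8.4 − 20 = 0 → B_y = 37.60 kip.
ΣM about B: M_B − (½·4.19·8.4)·7.7 − 20·5.4 = 0 → M_B = 243.5 kip·ft.

B_x = 0, B_y = 37.60 kip, M_B = 243.5 kip·ft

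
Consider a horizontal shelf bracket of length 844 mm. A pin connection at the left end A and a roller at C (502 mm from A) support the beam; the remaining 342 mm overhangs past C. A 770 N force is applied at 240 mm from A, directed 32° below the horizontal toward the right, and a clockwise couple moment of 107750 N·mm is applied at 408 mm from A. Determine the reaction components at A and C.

A_x = -653.0 N, A_y = -1.681 N, C_y = 409.7 N

Taking moments about A: C_y·502 − 770·sin32°·240 − 107750 = 0 → C_y = 205679/502 = 409.719 ≈ 409.7 N.
ΣF_y = 0: A_y + 409.719 − 770·sin32° = 0 → A_y = -1.681 N.
ΣF_x = 0: A_x + 770·cos32° = 0 → A_x = -653.0 N.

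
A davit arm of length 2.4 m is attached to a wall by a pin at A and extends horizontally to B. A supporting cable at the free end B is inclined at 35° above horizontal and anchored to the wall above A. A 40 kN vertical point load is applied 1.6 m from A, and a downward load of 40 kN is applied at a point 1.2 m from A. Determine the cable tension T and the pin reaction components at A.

T = 81.36 kN, A_x = 66.65 kN, A_y = 33.33 kN

ΣM about A: T·sin35°·2.4 − 40·1.6 − 40·1.2 = 0 → T = 112/(2.4·0.573576) = 81.3609 ≈ 81.36 kN.
ΣF_x = 0: A_x − T·cos35° = 0 → A_x = 81.3609 × 0.819152 = 66.65 kN.
ΣF_y = 0: A_y + T·sin35° − 40 − 40 = 0 → A_y = 80 − 81.3609 × 0.573576 = 33.33 kN.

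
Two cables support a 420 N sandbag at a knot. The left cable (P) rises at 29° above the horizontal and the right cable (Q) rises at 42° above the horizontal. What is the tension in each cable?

ΣF_x = 0: −T_P·cos29° + T_Q·cos42° = 0 → T_Q = 1.17692·T_P.
ΣF_y = 0: T_P·sin29° + T_Q·sin42° = 420.
Substitute: T_P·(0.48481 + 1.17692·0.669131) = 420 → T_P = 330.105 ≈ 330.1 N.
Then T_Q = 1.17692 × 330.105 = 388.5 N.

T_P = 330.1 N, T_Q = 388.5 N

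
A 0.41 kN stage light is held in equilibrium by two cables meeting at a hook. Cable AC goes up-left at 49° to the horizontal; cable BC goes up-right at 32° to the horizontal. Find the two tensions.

ΣF_x = 0: −T_AC·cos49° + T_BC·cos32° = 0 → T_BC = 0.773611·T_AC.
ΣF_y = 0: T_AC·sin49° + T_BC·sin32° = 0.41.
Substitute: T_AC·(0.75471 + 0.773611·0.529919) = 0.41 → T_AC = 0.352034 ≈ 0.3520 kN.
Then T_BC = 0.773611 × 0.352034 = 0.2723 kN.

T_AC = 0.3520 kN, T_BC = 0.2723 kN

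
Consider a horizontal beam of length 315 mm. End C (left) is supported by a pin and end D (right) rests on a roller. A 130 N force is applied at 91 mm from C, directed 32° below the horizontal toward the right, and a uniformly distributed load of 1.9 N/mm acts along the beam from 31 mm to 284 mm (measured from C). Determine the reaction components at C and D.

Resultant of the distributed load: 1.9 × 253 = 480.7 N at 157.5 mm from C.
Taking moments about C: D_y·315 − 130·sin32°·91 − (1.9·253)·157.5 = 0 → D_y = 81979.2/315 = 260.251 ≈ 260.3 N.
ΣF_y = 0: C_y + 260.251 − 130·sin32° − 1.9·253 = 0 → C_y = 289.3 N.
ΣF_x = 0: C_x + 130·cos32° = 0 → C_x = -110.2 N.

C_x = -110.2 N, C_y = 289.3 N, D_y = 260.3 N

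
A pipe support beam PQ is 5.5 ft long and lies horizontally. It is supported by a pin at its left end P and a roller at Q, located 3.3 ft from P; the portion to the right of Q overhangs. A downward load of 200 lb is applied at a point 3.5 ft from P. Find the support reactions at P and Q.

Moments about P: Q_y·3.3 − 200·3.5 = 0 → Q_y = 700/3.3 = 212.121 ≈ 212.1 lb.
ΣF_y = 0: P_y + 212.121 − 200 = 0 → P_y = -12.12 lb.
ΣF_x = 0: no horizontal applied forces, so P_x = 0.

P_x = 0, P_y = -12.12 lb, Q_y = 212.1 lb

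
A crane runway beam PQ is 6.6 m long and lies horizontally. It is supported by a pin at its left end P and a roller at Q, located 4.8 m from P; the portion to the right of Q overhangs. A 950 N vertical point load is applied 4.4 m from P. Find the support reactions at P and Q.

Moments about P: Q_y·4.8 − 950·4.4 = 0 → Q_y = 4180/4.8 = 870.833 ≈ 870.8 N.
ΣF_y = 0: P_y + 870.833 − 950 = 0 → P_y = 79.17 N.
ΣF_x = 0: no horizontal applied forces, so P_x = 0.

P_x = 0, P_y = 79.17 N, Q_y = 870.8 N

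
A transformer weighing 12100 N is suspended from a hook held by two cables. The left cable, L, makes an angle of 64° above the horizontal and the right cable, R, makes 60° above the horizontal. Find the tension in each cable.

ΣF_x = 0: −T_L·cos64° + T_R·cos60° = 0 → T_R = 0.876742·T_L.
ΣF_y = 0: T_L·sin64° + T_R·sin60° = 12100.
Substitute: T_L·(0.898794 + 0.876742·0.866025) = 12100 → T_L = 7297.62 ≈ 7298 N.
Then T_R = 0.876742 × 7297.62 = 6398 N.

T_L = 7298 N, T_R = 6398 N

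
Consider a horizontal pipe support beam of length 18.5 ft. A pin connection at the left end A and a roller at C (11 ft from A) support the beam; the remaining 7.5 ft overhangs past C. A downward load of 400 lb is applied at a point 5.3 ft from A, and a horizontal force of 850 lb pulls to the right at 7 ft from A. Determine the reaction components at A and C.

ΣM about A: C_y·11 − 400·5.3 = 0 → C_y = 2120/11 = 192.727 ≈ 192.7 lb.
ΣF_y = 0: A_y + 192.727 − 400 = 0 → A_y = 207.3 lb.
ΣF_x = 0: A_x + 850 = 0 → A_x = -850.0 lb.

A_x = -850.0 lb, A_y = 207.3 lb, C_y = 192.7 lb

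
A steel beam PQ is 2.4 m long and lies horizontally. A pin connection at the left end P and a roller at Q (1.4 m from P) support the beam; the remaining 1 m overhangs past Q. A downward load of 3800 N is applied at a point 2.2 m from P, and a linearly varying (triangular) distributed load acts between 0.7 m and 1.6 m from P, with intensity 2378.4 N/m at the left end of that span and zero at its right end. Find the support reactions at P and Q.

Resultant of the triangular load: ½ × 2378.4 × 0.9 = 1070.28 N, acting at 1 m from P (one-third of the span from the peak).
Taking moments about P: Q_y·1.4 − 3800·2.2 − (½·2378.4·0.9)·1 = 0 → Q_y = 9430.28/1.4 = 6735.91 ≈ 6736 N.
ΣF_y = 0: P_y + 6735.91 − 3800 − ½·2378.4·0.9 = 0 → P_y = -1866 N.
ΣF_x = 0: no horizontal applied forces, so P_x = 0.

P_x = 0, P_y = -1866 N, Q_y = 6736 N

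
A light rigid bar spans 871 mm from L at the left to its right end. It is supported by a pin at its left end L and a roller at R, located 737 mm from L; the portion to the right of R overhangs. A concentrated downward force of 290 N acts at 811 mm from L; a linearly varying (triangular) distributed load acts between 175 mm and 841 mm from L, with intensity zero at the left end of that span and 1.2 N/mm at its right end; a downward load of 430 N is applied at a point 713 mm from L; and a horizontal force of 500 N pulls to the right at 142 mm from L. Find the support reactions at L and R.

L_x = -500.0 N, L_y = 48.86 N, R_y = 1071 N

Resultant of the triangular load: ½ × 1.2 × 666 = 399.6 N, acting at 619 mm from L (one-third of the span from the peak).
Taking moments about L: R_y·737 − 290·811 − (½·1.2·666)·619 − 430·713 = 0 → R_y = 789132.4/737 = 1070.74 ≈ 1071 N.
ΣF_y = 0: L_y + 1070.74 − 290 − ½·1.2·666 − 430 = 0 → L_y = 48.86 N.
ΣF_x = 0: L_x + 500 = 0 → L_x = -500.0 N.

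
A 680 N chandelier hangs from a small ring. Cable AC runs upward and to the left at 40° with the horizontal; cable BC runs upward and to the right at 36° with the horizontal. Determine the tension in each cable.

T_AC = 567.0 N, T_BC = 536.9 N

ΣF_x = 0: −T_AC·cos40° + T_BC·cos36° = 0 → T_BC = 0.946883·T_AC.
ΣF_y = 0: T_AC·sin40° + T_BC·sin36° = 680.
Substitute: T_AC·(0.642788 + 0.946883·0.587785) = 680 → T_AC = 566.973 ≈ 567.0 N.
Then T_BC = 0.946883 × 566.973 = 536.9 N.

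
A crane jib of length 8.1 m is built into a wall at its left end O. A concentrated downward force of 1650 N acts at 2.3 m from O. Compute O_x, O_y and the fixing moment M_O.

ΣF_x = 0: O_x = 0.
ΣF_y = 0: O_y − 1650 = 0 → O_y = 1650 N.
ΣM about O: M_O − 1650·2.3 = 0 → M_O = 3795 N·m.

O_x = 0, O_y = 1650 N, M_O = 3795 N·m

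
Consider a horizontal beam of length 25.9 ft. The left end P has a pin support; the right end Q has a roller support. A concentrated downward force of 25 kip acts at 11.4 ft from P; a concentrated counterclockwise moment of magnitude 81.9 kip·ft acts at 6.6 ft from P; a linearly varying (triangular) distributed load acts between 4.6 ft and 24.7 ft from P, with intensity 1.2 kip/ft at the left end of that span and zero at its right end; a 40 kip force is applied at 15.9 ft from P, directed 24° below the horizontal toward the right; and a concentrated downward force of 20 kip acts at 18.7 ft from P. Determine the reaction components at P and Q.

P_x = -36.54 kip, P_y = 35.80 kip, Q_y = 37.53 kip

Resultant of the triangular load: ½ × 1.2 × 20.1 = 12.06 kip, acting at 11.3 ft from P (one-third of the span from the peak).
Moments about P: Q_y·25.9 − 25·11.4 + 81.9 − (½·1.2·20.1)·11.3 − 40·sin24°·15.9 − 20·18.7 = 0 → Q_y = 972.063/25.9 = 37.5314 ≈ 37.53 kip.
ΣF_y = 0: P_y + 37.5314 − 25 − ½·1.2·20.1 − 40·sin24° − 20 = 0 → P_y = 35.80 kip.
ΣF_x = 0: P_x + 40·cos24° = 0 → P_x = -36.54 kip.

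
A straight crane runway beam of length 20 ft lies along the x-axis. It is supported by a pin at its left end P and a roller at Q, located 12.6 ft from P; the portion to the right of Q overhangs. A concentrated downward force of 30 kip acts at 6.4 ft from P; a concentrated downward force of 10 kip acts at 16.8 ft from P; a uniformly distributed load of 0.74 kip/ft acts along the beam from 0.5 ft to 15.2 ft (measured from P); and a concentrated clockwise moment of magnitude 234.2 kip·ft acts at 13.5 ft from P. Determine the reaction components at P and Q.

P_x = 0, P_y = -3.058 kip, Q_y = 53.94 kip

Resultant of the distributed load: 0.74 × 14.7 = 10.878 kip at 7.85 ft from P.
ΣM about P: Q_y·12.6 − 30·6.4 − 10·16.8 − (0.74·14.7)·7.85 − 234.2 = 0 → Q_y = 679.5923/12.6 = 53.9359 ≈ 53.94 kip.
ΣF_y = 0: P_y + 53.9359 − 30 − 10 − 0.74·14.7 = 0 → P_y = -3.058 kip.
ΣF_x = 0: no horizontal applied forces, so P_x = 0.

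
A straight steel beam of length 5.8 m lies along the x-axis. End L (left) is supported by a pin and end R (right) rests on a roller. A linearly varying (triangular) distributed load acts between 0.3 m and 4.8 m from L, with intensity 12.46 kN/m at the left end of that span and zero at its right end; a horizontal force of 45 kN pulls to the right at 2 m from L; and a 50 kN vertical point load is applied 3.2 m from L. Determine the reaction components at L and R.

L_x = -45.00 kN, L_y = 41.75 kN, R_y = 36.29 kN

Resultant of the triangular load: ½ × 12.46 × 4.5 = 28.035 kN, acting at 1.8 m from L (one-third of the span from the peak).
ΣM about L: R_y·5.8 − (½·12.46·4.5)·1.8 − 50·3.2 = 0 → R_y = 210.463/5.8 = 36.2867 ≈ 36.29 kN.
ΣF_y = 0: L_y + 36.2867 − ½·12.46·4.5 − 50 = 0 → L_y = 41.75 kN.
ΣF_x = 0: L_x + 45 = 0 → L_x = -45.00 kN.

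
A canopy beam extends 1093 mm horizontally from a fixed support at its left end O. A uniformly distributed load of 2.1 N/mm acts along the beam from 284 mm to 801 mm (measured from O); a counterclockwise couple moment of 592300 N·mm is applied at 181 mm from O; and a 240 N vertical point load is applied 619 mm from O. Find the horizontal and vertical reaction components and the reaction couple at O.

O_x = 0, O_y = 1326 N, M_O = 145300 N·mm

Resultant of the distributed load: 2.1 × 517 = 1085.7 N at 542.5 mm from O.
ΣF_x = 0: O_x = 0.
ΣF_y = 0: O_y − 2.1·517 − 240 = 0 → O_y = 1326 N.
ΣM about O: M_O − (2.1·517)·542.5 + 592300 − 240·619 = 0 → M_O = 145300 N·mm.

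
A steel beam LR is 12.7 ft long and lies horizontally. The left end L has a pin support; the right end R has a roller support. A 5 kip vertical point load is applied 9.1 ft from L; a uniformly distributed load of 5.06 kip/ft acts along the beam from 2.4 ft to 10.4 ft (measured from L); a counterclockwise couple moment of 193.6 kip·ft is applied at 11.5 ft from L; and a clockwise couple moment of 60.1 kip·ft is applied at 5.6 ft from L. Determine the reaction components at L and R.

Resultant of the distributed load: 5.06 × 8 = 40.48 kip at 6.4 ft from L.
Taking moments about L: R_y·12.7 − 5·9.1 − (5.06·8)·6.4 + 193.6 − 60.1 = 0 → R_y = 171.072/12.7 = 13.4702 ≈ 13.47 kip.
ΣF_y = 0: L_y + 13.4702 − 5 − 5.06·8 = 0 → L_y = 32.01 kip.
ΣF_x = 0: no horizontal applied forces, so L_x = 0.

L_x = 0, L_y = 32.01 kip, R_y = 13.47 kip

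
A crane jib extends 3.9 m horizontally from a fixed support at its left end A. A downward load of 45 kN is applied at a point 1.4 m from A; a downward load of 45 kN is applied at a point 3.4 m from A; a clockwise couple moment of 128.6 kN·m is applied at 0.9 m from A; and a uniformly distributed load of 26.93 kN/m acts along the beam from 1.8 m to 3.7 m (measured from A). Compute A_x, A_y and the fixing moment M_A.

A_x = 0, A_y = 141.2 kN, M_A = 485.3 kN·m

Resultant of the distributed load: 26.93 × 1.9 = 51.167 kN at 2.75 m from A.
ΣF_x = 0: A_x = 0.
ΣF_y = 0: A_y − 45 − 45 − 26.93·1.9 = 0 → A_y = 141.2 kN.
ΣM about A: M_A − 45·1.4 − 45·3.4 − 128.6 − (26.93·1.9)·2.75 = 0 → M_A = 485.3 kN·m.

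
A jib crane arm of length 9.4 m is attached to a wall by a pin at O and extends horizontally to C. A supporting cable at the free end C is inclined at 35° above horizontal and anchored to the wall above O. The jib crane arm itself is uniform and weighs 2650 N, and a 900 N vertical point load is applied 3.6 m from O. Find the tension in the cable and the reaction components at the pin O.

T = 2911 N, O_x = 2385 N, O_y = 1880 N

ΣM about O: T·sin35°·9.4 − 2650·4.7 − 900·3.6 = 0 → T = 15695/(9.4·0.573576) = 2911 N.
ΣF_x = 0: O_x − T·cos35° = 0 → O_x = 2911 × 0.819152 = 2385 N.
ΣF_y = 0: O_y + T·sin35° − 2650 − 900 = 0 → O_y = 3550 − 2911 × 0.573576 = 1880 N.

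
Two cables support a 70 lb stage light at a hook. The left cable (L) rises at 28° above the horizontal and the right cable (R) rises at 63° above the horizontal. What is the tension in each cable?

ΣF_x = 0: −T_L·cos28° + T_R·cos63° = 0 → T_R = 1.94486·T_L.
ΣF_y = 0: T_L·sin28° + T_R·sin63° = 70.
Substitute: T_L·(0.469472 + 1.94486·0.891007) = 70 → T_L = 31.7841 ≈ 31.78 lb.
Then T_R = 1.94486 × 31.7841 = 61.82 lb.

T_L = 31.78 lb, T_R = 61.82 lb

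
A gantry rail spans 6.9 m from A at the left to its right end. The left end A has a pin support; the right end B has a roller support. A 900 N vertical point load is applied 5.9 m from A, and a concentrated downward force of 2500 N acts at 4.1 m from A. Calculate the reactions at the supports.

A_x = 0, A_y = 1145 N, B_y = 2255 N

ΣM about A: B_y·6.9 − 900·5.9 − 2500·4.1 = 0 → B_y = 15560/6.9 = 2255.07 ≈ 2255 N.
ΣF_y = 0: A_y + 2255.07 − 900 − 2500 = 0 → A_y = 1145 N.
ΣF_x = 0: no horizontal applied forces, so A_x = 0.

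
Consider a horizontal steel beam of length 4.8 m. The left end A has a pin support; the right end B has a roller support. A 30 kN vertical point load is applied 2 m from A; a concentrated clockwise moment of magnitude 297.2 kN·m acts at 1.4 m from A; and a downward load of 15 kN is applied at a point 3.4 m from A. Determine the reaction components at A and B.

A_x = 0, A_y = -40.04 kN, B_y = 85.04 kN

Taking moments about A: B_y·4.8 − 30·2 − 297.2 − 15·3.4 = 0 → B_y = 408.2/4.8 = 85.0417 ≈ 85.04 kN.
ΣF_y = 0: A_y + 85.0417 − 30 − 15 = 0 → A_y = -40.04 kN.
ΣF_x = 0: no horizontal applied forces, so A_x = 0.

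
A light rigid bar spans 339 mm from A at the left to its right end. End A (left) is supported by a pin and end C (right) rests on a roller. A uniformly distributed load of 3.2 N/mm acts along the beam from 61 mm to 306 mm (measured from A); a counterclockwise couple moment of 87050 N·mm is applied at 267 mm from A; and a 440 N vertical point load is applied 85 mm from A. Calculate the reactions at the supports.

Resultant of the distributed load: 3.2 × 245 = 784 N at 183.5 mm from A.
Taking moments about A: C_y·339 − (3.2·245)·183.5 + 87050 − 440·85 = 0 → C_y = 94214/339 = 277.917 ≈ 277.9 N.
ΣF_y = 0: A_y + 277.917 − 3.2·245 − 440 = 0 → A_y = 946.1 N.
ΣF_x = 0: no horizontal applied forces, so A_x = 0.

A_x = 0, A_y = 946.1 N, C_y = 277.9 N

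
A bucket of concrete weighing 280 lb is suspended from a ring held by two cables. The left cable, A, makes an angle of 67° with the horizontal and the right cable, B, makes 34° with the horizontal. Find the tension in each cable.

T_A = 236.5 lb, T_B = 111.5 lb

ΣF_x = 0: −T_A·cos67° + T_B·cos34° = 0 → T_B = 0.471307·T_A.
ΣF_y = 0: T_A·sin67° + T_B·sin34° = 280.
Substitute: T_A·(0.920505 + 0.471307·0.559193) = 280 → T_A = 236.475 ≈ 236.5 lb.
Then T_B = 0.471307 × 236.475 = 111.5 lb.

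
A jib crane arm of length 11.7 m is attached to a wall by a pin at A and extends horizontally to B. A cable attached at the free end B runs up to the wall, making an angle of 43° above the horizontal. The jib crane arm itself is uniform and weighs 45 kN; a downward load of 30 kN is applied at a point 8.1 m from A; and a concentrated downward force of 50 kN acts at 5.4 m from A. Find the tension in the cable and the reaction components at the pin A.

T = 97.28 kN, A_x = 71.15 kN, A_y = 58.65 kN

ΣM about A: T·sin43°·11.7 − 45·5.85 − 30·8.1 − 50·5.4 = 0 → T = 776.25/(11.7·0.681998) = 97.282 ≈ 97.28 kN.
ΣF_x = 0: A_x − T·cos43° = 0 → A_x = 97.282 × 0.731354 = 71.15 kN.
ΣF_y = 0: A_y + T·sin43° − 45 − 30 − 50 = 0 → A_y = 125 − 97.282 × 0.681998 = 58.65 kN.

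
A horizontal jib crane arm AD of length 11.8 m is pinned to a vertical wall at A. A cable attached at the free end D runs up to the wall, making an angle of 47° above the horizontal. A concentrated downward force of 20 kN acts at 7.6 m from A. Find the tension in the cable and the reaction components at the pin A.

T = 17.61 kN, A_x = 12.01 kN, A_y = 7.119 kN

ΣM about A: T·sin47°·11.8 − 20·7.6 = 0 → T = 152/(11.8·0.731354) = 17.613 ≈ 17.61 kN.
ΣF_x = 0: A_x − T·cos47° = 0 → A_x = 17.613 × 0.681998 = 12.01 kN.
ΣF_y = 0: A_y + T·sin47° − 20 = 0 → A_y = 20 − 17.613 × 0.731354 = 7.119 kN.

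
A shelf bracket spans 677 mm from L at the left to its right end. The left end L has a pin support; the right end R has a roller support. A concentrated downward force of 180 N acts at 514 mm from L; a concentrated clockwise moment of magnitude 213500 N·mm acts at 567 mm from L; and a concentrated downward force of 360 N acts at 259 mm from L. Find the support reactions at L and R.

L_x = 0, L_y = -49.75 N, R_y = 589.7 N

Taking moments about L: R_y·677 − 180·514 − 213500 − 360·259 = 0 → R_y = 399260/677 = 589.749 ≈ 589.7 N.
ΣF_y = 0: L_y + 589.749 − 180 − 360 = 0 → L_y = -49.75 N.
ΣF_x = 0: no horizontal applied forces, so L_x = 0.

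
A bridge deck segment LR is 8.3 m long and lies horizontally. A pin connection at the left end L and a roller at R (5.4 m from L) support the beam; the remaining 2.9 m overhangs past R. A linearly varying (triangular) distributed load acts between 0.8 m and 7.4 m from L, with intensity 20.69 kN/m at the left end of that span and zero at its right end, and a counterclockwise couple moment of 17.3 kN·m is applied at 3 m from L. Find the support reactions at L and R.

L_x = 0, L_y = 33.55 kN, R_y = 34.73 kN

Resultant of the triangular load: ½ × 20.69 × 6.6 = 68.277 kN, acting at 3 m from L (one-third of the span from the peak).
Taking moments about L: R_y·5.4 − (½·20.69·6.6)·3 + 17.3 = 0 → R_y = 187.531/5.4 = 34.728 ≈ 34.73 kN.
ΣF_y = 0: L_y + 34.728 − ½·20.69·6.6 = 0 → L_y = 33.55 kN.
ΣF_x = 0: no horizontal applied forces, so L_x = 0.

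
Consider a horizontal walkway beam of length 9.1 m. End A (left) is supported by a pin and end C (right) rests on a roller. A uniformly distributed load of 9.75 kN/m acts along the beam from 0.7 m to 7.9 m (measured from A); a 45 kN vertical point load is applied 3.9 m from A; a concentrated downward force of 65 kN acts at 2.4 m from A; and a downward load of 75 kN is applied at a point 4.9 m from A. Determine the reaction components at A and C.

A_x = 0, A_y = 145.2 kN, C_y = 110.0 kN

Resultant of the distributed load: 9.75 × 7.2 = 70.2 kN at 4.3 m from A.
Moments about A: C_y·9.1 − (9.75·7.2)·4.3 − 45·3.9 − 65·2.4 − 75·4.9 = 0 → C_y = 1000.86/9.1 = 109.985 ≈ 110.0 kN.
ΣF_y = 0: A_y + 109.985 − 9.75·7.2 − 45 − 65 − 75 = 0 → A_y = 145.2 kN.
ΣF_x = 0: no horizontal applied forces, so A_x = 0.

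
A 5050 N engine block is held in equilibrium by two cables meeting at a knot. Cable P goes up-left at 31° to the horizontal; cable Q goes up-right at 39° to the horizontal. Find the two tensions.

ΣF_x = 0: −T_P·cos31° + T_Q·cos39° = 0 → T_Q = 1.10297·T_P.
ΣF_y = 0: T_P·sin31° + T_Q·sin39° = 5050.
Substitute: T_P·(0.515038 + 1.10297·0.62932) = 5050 → T_P = 4176.46 ≈ 4176 N.
Then T_Q = 1.10297 × 4176.46 = 4607 N.

T_P = 4176 N, T_Q = 4607 N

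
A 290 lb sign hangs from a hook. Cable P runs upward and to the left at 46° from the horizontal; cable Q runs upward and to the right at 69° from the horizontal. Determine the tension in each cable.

ΣF_x = 0: −T_P·cos46° + T_Q·cos69° = 0 → T_Q = 1.93839·T_P.
ΣF_y = 0: T_P·sin46° + T_Q·sin69° = 290.
Substitute: T_P·(0.71934 + 1.93839·0.93358) = 290 → T_P = 114.671 ≈ 114.7 lb.
Then T_Q = 1.93839 × 114.671 = 222.3 lb.

T_P = 114.7 lb, T_Q = 222.3 lb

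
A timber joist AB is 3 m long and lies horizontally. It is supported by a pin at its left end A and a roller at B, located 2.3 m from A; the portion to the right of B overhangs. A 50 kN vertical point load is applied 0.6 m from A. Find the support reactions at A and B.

ΣM about A: B_y·2.3 − 50·0.6 = 0 → B_y = 30/2.3 = 13.0435 ≈ 13.04 kN.
ΣF_y = 0: A_y + 13.0435 − 50 = 0 → A_y = 36.96 kN.
ΣF_x = 0: no horizontal applied forces, so A_x = 0.

A_x = 0, A_y = 36.96 kN, B_y = 13.04 kN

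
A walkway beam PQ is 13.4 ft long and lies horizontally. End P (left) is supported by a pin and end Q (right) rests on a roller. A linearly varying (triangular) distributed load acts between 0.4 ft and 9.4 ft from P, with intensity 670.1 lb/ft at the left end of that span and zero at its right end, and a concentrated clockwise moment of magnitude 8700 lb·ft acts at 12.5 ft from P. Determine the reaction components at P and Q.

Resultant of the triangular load: ½ × 670.1 × 9 = 3015.45 lb, acting at 3.4 ft from P (one-third of the span from the peak).
ΣM about P: Q_y·13.4 − (½·670.1·9)·3.4 − 8700 = 0 → Q_y = 18952.53/13.4 = 1414.37 ≈ 1414 lb.
ΣF_y = 0: P_y + 1414.37 − ½·670.1·9 = 0 → P_y = 1601 lb.
ΣF_x = 0: no horizontal applied forces, so P_x = 0.

P_x = 0, P_y = 1601 lb, Q_y = 1414 lb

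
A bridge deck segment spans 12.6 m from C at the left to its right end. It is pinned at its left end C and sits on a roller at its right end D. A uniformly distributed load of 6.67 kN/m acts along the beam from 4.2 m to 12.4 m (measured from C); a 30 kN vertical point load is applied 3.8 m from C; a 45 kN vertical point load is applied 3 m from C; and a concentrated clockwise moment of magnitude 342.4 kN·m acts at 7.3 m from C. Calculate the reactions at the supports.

C_x = 0, C_y = 46.73 kN, D_y = 82.97 kN

Resultant of the distributed load: 6.67 × 8.2 = 54.694 kN at 8.3 m from C.
Moments about C: D_y·12.6 − (6.67·8.2)·8.3 − 30·3.8 − 45·3 − 342.4 = 0 → D_y = 1045.3602/12.6 = 82.9651 ≈ 82.97 kN.
ΣF_y = 0: C_y + 82.9651 − 6.67·8.2 − 30 − 45 = 0 → C_y = 46.73 kN.
ΣF_x = 0: no horizontal applied forces, so C_x = 0.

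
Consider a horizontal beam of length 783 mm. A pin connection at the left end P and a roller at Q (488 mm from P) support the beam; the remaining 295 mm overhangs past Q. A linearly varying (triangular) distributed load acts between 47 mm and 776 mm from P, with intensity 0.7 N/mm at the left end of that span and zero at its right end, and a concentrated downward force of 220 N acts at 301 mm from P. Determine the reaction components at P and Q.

Resultant of the triangular load: ½ × 0.7 × 729 = 255.15 N, acting at 290 mm from P (one-third of the span from the peak).
Moments about P: Q_y·488 − (½·0.7·729)·290 − 220·301 = 0 → Q_y = 140213.5/488 = 287.323 ≈ 287.3 N.
ΣF_y = 0: P_y + 287.323 − ½·0.7·729 − 220 = 0 → P_y = 187.8 N.
ΣF_x = 0: no horizontal applied forces, so P_x = 0.

P_x = 0, P_y = 187.8 N, Q_y = 287.3 N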